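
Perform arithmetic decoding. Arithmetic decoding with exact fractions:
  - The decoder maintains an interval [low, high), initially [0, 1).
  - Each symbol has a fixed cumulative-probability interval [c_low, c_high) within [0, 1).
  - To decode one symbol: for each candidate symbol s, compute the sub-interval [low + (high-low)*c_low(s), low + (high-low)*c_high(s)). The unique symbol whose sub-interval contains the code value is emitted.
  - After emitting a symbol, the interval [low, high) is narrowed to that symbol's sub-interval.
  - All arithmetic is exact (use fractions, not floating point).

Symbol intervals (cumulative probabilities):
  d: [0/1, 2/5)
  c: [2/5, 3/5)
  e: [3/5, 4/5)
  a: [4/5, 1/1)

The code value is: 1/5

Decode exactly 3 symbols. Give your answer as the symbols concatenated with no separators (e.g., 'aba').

Step 1: interval [0/1, 1/1), width = 1/1 - 0/1 = 1/1
  'd': [0/1 + 1/1*0/1, 0/1 + 1/1*2/5) = [0/1, 2/5) <- contains code 1/5
  'c': [0/1 + 1/1*2/5, 0/1 + 1/1*3/5) = [2/5, 3/5)
  'e': [0/1 + 1/1*3/5, 0/1 + 1/1*4/5) = [3/5, 4/5)
  'a': [0/1 + 1/1*4/5, 0/1 + 1/1*1/1) = [4/5, 1/1)
  emit 'd', narrow to [0/1, 2/5)
Step 2: interval [0/1, 2/5), width = 2/5 - 0/1 = 2/5
  'd': [0/1 + 2/5*0/1, 0/1 + 2/5*2/5) = [0/1, 4/25)
  'c': [0/1 + 2/5*2/5, 0/1 + 2/5*3/5) = [4/25, 6/25) <- contains code 1/5
  'e': [0/1 + 2/5*3/5, 0/1 + 2/5*4/5) = [6/25, 8/25)
  'a': [0/1 + 2/5*4/5, 0/1 + 2/5*1/1) = [8/25, 2/5)
  emit 'c', narrow to [4/25, 6/25)
Step 3: interval [4/25, 6/25), width = 6/25 - 4/25 = 2/25
  'd': [4/25 + 2/25*0/1, 4/25 + 2/25*2/5) = [4/25, 24/125)
  'c': [4/25 + 2/25*2/5, 4/25 + 2/25*3/5) = [24/125, 26/125) <- contains code 1/5
  'e': [4/25 + 2/25*3/5, 4/25 + 2/25*4/5) = [26/125, 28/125)
  'a': [4/25 + 2/25*4/5, 4/25 + 2/25*1/1) = [28/125, 6/25)
  emit 'c', narrow to [24/125, 26/125)

Answer: dcc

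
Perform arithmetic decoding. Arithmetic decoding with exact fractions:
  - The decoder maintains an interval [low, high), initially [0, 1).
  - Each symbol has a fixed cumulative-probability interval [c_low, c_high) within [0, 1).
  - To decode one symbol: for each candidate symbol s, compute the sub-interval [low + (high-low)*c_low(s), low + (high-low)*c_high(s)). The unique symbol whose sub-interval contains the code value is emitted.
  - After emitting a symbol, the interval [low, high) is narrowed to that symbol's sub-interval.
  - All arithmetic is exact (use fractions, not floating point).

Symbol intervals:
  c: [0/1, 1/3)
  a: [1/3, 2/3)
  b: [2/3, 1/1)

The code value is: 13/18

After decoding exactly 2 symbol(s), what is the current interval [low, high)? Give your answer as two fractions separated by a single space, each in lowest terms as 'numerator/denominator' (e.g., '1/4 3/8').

Answer: 2/3 7/9

Derivation:
Step 1: interval [0/1, 1/1), width = 1/1 - 0/1 = 1/1
  'c': [0/1 + 1/1*0/1, 0/1 + 1/1*1/3) = [0/1, 1/3)
  'a': [0/1 + 1/1*1/3, 0/1 + 1/1*2/3) = [1/3, 2/3)
  'b': [0/1 + 1/1*2/3, 0/1 + 1/1*1/1) = [2/3, 1/1) <- contains code 13/18
  emit 'b', narrow to [2/3, 1/1)
Step 2: interval [2/3, 1/1), width = 1/1 - 2/3 = 1/3
  'c': [2/3 + 1/3*0/1, 2/3 + 1/3*1/3) = [2/3, 7/9) <- contains code 13/18
  'a': [2/3 + 1/3*1/3, 2/3 + 1/3*2/3) = [7/9, 8/9)
  'b': [2/3 + 1/3*2/3, 2/3 + 1/3*1/1) = [8/9, 1/1)
  emit 'c', narrow to [2/3, 7/9)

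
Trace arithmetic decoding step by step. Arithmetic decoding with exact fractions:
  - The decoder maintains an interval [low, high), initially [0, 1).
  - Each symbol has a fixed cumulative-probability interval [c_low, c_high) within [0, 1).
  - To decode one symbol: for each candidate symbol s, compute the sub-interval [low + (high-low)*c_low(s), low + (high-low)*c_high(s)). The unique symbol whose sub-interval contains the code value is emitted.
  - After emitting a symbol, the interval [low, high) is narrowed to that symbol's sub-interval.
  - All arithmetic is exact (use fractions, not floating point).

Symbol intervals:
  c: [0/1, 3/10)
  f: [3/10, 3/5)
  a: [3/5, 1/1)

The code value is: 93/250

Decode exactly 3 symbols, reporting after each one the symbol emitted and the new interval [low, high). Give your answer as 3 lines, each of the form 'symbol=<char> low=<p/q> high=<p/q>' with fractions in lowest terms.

Step 1: interval [0/1, 1/1), width = 1/1 - 0/1 = 1/1
  'c': [0/1 + 1/1*0/1, 0/1 + 1/1*3/10) = [0/1, 3/10)
  'f': [0/1 + 1/1*3/10, 0/1 + 1/1*3/5) = [3/10, 3/5) <- contains code 93/250
  'a': [0/1 + 1/1*3/5, 0/1 + 1/1*1/1) = [3/5, 1/1)
  emit 'f', narrow to [3/10, 3/5)
Step 2: interval [3/10, 3/5), width = 3/5 - 3/10 = 3/10
  'c': [3/10 + 3/10*0/1, 3/10 + 3/10*3/10) = [3/10, 39/100) <- contains code 93/250
  'f': [3/10 + 3/10*3/10, 3/10 + 3/10*3/5) = [39/100, 12/25)
  'a': [3/10 + 3/10*3/5, 3/10 + 3/10*1/1) = [12/25, 3/5)
  emit 'c', narrow to [3/10, 39/100)
Step 3: interval [3/10, 39/100), width = 39/100 - 3/10 = 9/100
  'c': [3/10 + 9/100*0/1, 3/10 + 9/100*3/10) = [3/10, 327/1000)
  'f': [3/10 + 9/100*3/10, 3/10 + 9/100*3/5) = [327/1000, 177/500)
  'a': [3/10 + 9/100*3/5, 3/10 + 9/100*1/1) = [177/500, 39/100) <- contains code 93/250
  emit 'a', narrow to [177/500, 39/100)

Answer: symbol=f low=3/10 high=3/5
symbol=c low=3/10 high=39/100
symbol=a low=177/500 high=39/100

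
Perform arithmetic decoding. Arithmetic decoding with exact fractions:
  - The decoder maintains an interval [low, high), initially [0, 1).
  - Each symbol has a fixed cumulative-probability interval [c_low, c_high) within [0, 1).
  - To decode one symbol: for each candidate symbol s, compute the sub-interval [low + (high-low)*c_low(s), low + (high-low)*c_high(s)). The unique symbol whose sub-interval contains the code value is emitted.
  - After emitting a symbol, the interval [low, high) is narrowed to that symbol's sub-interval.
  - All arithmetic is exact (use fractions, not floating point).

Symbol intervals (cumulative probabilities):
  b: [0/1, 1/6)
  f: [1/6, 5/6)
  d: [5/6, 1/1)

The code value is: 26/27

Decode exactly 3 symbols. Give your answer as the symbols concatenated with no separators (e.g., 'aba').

Answer: dfd

Derivation:
Step 1: interval [0/1, 1/1), width = 1/1 - 0/1 = 1/1
  'b': [0/1 + 1/1*0/1, 0/1 + 1/1*1/6) = [0/1, 1/6)
  'f': [0/1 + 1/1*1/6, 0/1 + 1/1*5/6) = [1/6, 5/6)
  'd': [0/1 + 1/1*5/6, 0/1 + 1/1*1/1) = [5/6, 1/1) <- contains code 26/27
  emit 'd', narrow to [5/6, 1/1)
Step 2: interval [5/6, 1/1), width = 1/1 - 5/6 = 1/6
  'b': [5/6 + 1/6*0/1, 5/6 + 1/6*1/6) = [5/6, 31/36)
  'f': [5/6 + 1/6*1/6, 5/6 + 1/6*5/6) = [31/36, 35/36) <- contains code 26/27
  'd': [5/6 + 1/6*5/6, 5/6 + 1/6*1/1) = [35/36, 1/1)
  emit 'f', narrow to [31/36, 35/36)
Step 3: interval [31/36, 35/36), width = 35/36 - 31/36 = 1/9
  'b': [31/36 + 1/9*0/1, 31/36 + 1/9*1/6) = [31/36, 95/108)
  'f': [31/36 + 1/9*1/6, 31/36 + 1/9*5/6) = [95/108, 103/108)
  'd': [31/36 + 1/9*5/6, 31/36 + 1/9*1/1) = [103/108, 35/36) <- contains code 26/27
  emit 'd', narrow to [103/108, 35/36)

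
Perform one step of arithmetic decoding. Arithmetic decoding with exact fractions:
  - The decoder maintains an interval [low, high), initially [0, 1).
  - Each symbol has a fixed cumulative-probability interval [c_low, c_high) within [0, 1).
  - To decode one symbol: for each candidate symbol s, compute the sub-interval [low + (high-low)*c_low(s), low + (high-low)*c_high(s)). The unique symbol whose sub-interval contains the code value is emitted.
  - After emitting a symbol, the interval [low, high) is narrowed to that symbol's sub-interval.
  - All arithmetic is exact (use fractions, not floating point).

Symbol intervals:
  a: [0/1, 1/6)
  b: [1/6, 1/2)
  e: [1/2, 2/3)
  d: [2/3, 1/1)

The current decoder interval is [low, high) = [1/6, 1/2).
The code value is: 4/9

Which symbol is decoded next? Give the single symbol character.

Answer: d

Derivation:
Interval width = high − low = 1/2 − 1/6 = 1/3
Scaled code = (code − low) / width = (4/9 − 1/6) / 1/3 = 5/6
  a: [0/1, 1/6) 
  b: [1/6, 1/2) 
  e: [1/2, 2/3) 
  d: [2/3, 1/1) ← scaled code falls here ✓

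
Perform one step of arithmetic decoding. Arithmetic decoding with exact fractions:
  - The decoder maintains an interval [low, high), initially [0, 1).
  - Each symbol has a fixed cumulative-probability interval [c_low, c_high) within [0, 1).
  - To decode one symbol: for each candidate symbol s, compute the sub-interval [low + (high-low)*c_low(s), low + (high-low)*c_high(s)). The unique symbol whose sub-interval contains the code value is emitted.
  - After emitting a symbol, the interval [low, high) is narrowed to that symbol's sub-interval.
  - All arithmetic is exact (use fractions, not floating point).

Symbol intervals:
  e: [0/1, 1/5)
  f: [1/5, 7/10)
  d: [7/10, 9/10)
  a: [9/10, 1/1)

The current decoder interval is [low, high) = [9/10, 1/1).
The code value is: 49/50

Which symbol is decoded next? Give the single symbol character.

Answer: d

Derivation:
Interval width = high − low = 1/1 − 9/10 = 1/10
Scaled code = (code − low) / width = (49/50 − 9/10) / 1/10 = 4/5
  e: [0/1, 1/5) 
  f: [1/5, 7/10) 
  d: [7/10, 9/10) ← scaled code falls here ✓
  a: [9/10, 1/1) 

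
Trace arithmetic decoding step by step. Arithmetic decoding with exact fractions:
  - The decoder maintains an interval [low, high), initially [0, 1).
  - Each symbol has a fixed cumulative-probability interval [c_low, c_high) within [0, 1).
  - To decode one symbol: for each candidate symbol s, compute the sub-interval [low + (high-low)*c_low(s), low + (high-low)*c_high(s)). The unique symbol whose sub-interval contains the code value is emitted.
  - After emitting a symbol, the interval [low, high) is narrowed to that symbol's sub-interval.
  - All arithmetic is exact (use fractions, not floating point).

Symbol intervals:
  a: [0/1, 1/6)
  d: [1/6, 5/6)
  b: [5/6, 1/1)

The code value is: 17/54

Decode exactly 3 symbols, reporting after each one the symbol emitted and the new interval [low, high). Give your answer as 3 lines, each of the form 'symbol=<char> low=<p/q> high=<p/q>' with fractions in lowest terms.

Step 1: interval [0/1, 1/1), width = 1/1 - 0/1 = 1/1
  'a': [0/1 + 1/1*0/1, 0/1 + 1/1*1/6) = [0/1, 1/6)
  'd': [0/1 + 1/1*1/6, 0/1 + 1/1*5/6) = [1/6, 5/6) <- contains code 17/54
  'b': [0/1 + 1/1*5/6, 0/1 + 1/1*1/1) = [5/6, 1/1)
  emit 'd', narrow to [1/6, 5/6)
Step 2: interval [1/6, 5/6), width = 5/6 - 1/6 = 2/3
  'a': [1/6 + 2/3*0/1, 1/6 + 2/3*1/6) = [1/6, 5/18)
  'd': [1/6 + 2/3*1/6, 1/6 + 2/3*5/6) = [5/18, 13/18) <- contains code 17/54
  'b': [1/6 + 2/3*5/6, 1/6 + 2/3*1/1) = [13/18, 5/6)
  emit 'd', narrow to [5/18, 13/18)
Step 3: interval [5/18, 13/18), width = 13/18 - 5/18 = 4/9
  'a': [5/18 + 4/9*0/1, 5/18 + 4/9*1/6) = [5/18, 19/54) <- contains code 17/54
  'd': [5/18 + 4/9*1/6, 5/18 + 4/9*5/6) = [19/54, 35/54)
  'b': [5/18 + 4/9*5/6, 5/18 + 4/9*1/1) = [35/54, 13/18)
  emit 'a', narrow to [5/18, 19/54)

Answer: symbol=d low=1/6 high=5/6
symbol=d low=5/18 high=13/18
symbol=a low=5/18 high=19/54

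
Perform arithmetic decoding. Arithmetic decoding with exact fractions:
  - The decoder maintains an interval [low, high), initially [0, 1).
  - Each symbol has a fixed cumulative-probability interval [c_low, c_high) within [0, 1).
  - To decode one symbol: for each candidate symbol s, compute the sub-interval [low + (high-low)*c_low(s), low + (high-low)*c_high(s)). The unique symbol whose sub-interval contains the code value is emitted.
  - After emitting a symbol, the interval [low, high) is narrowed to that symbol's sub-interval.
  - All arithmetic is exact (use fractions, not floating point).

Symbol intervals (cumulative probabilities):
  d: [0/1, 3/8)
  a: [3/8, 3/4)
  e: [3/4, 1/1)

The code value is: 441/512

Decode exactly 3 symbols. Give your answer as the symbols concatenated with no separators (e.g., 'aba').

Step 1: interval [0/1, 1/1), width = 1/1 - 0/1 = 1/1
  'd': [0/1 + 1/1*0/1, 0/1 + 1/1*3/8) = [0/1, 3/8)
  'a': [0/1 + 1/1*3/8, 0/1 + 1/1*3/4) = [3/8, 3/4)
  'e': [0/1 + 1/1*3/4, 0/1 + 1/1*1/1) = [3/4, 1/1) <- contains code 441/512
  emit 'e', narrow to [3/4, 1/1)
Step 2: interval [3/4, 1/1), width = 1/1 - 3/4 = 1/4
  'd': [3/4 + 1/4*0/1, 3/4 + 1/4*3/8) = [3/4, 27/32)
  'a': [3/4 + 1/4*3/8, 3/4 + 1/4*3/4) = [27/32, 15/16) <- contains code 441/512
  'e': [3/4 + 1/4*3/4, 3/4 + 1/4*1/1) = [15/16, 1/1)
  emit 'a', narrow to [27/32, 15/16)
Step 3: interval [27/32, 15/16), width = 15/16 - 27/32 = 3/32
  'd': [27/32 + 3/32*0/1, 27/32 + 3/32*3/8) = [27/32, 225/256) <- contains code 441/512
  'a': [27/32 + 3/32*3/8, 27/32 + 3/32*3/4) = [225/256, 117/128)
  'e': [27/32 + 3/32*3/4, 27/32 + 3/32*1/1) = [117/128, 15/16)
  emit 'd', narrow to [27/32, 225/256)

Answer: ead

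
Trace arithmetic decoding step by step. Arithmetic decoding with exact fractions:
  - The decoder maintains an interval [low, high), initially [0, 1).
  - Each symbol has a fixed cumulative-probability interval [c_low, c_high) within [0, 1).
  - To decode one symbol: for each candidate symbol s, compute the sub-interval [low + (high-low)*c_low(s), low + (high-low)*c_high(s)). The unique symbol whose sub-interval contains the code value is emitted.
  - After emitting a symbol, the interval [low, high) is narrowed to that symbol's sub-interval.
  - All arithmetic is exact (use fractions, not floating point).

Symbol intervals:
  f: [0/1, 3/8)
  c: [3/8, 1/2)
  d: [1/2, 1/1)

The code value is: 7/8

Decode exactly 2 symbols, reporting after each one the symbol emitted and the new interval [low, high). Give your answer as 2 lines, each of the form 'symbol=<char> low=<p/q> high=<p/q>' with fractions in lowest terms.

Answer: symbol=d low=1/2 high=1/1
symbol=d low=3/4 high=1/1

Derivation:
Step 1: interval [0/1, 1/1), width = 1/1 - 0/1 = 1/1
  'f': [0/1 + 1/1*0/1, 0/1 + 1/1*3/8) = [0/1, 3/8)
  'c': [0/1 + 1/1*3/8, 0/1 + 1/1*1/2) = [3/8, 1/2)
  'd': [0/1 + 1/1*1/2, 0/1 + 1/1*1/1) = [1/2, 1/1) <- contains code 7/8
  emit 'd', narrow to [1/2, 1/1)
Step 2: interval [1/2, 1/1), width = 1/1 - 1/2 = 1/2
  'f': [1/2 + 1/2*0/1, 1/2 + 1/2*3/8) = [1/2, 11/16)
  'c': [1/2 + 1/2*3/8, 1/2 + 1/2*1/2) = [11/16, 3/4)
  'd': [1/2 + 1/2*1/2, 1/2 + 1/2*1/1) = [3/4, 1/1) <- contains code 7/8
  emit 'd', narrow to [3/4, 1/1)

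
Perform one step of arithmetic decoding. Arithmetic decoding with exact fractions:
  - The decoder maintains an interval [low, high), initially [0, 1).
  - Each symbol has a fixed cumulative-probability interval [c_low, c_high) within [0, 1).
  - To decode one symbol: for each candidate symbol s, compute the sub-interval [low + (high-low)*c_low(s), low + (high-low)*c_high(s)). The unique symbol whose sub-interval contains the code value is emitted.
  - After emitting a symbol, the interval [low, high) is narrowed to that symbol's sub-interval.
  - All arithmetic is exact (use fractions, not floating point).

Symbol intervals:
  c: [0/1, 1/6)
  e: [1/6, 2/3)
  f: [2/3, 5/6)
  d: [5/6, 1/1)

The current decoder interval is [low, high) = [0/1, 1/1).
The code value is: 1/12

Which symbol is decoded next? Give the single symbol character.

Interval width = high − low = 1/1 − 0/1 = 1/1
Scaled code = (code − low) / width = (1/12 − 0/1) / 1/1 = 1/12
  c: [0/1, 1/6) ← scaled code falls here ✓
  e: [1/6, 2/3) 
  f: [2/3, 5/6) 
  d: [5/6, 1/1) 

Answer: c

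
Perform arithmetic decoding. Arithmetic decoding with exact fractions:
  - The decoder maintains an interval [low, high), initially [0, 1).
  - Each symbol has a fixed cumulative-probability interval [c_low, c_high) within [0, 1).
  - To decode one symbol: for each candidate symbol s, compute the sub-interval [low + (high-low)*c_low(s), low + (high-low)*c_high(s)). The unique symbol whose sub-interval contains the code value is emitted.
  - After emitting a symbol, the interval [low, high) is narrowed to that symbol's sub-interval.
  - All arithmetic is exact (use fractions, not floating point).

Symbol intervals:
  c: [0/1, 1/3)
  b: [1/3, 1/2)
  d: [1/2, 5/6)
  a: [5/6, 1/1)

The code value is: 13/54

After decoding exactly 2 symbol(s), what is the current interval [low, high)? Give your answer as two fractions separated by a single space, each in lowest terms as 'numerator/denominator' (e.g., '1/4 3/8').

Step 1: interval [0/1, 1/1), width = 1/1 - 0/1 = 1/1
  'c': [0/1 + 1/1*0/1, 0/1 + 1/1*1/3) = [0/1, 1/3) <- contains code 13/54
  'b': [0/1 + 1/1*1/3, 0/1 + 1/1*1/2) = [1/3, 1/2)
  'd': [0/1 + 1/1*1/2, 0/1 + 1/1*5/6) = [1/2, 5/6)
  'a': [0/1 + 1/1*5/6, 0/1 + 1/1*1/1) = [5/6, 1/1)
  emit 'c', narrow to [0/1, 1/3)
Step 2: interval [0/1, 1/3), width = 1/3 - 0/1 = 1/3
  'c': [0/1 + 1/3*0/1, 0/1 + 1/3*1/3) = [0/1, 1/9)
  'b': [0/1 + 1/3*1/3, 0/1 + 1/3*1/2) = [1/9, 1/6)
  'd': [0/1 + 1/3*1/2, 0/1 + 1/3*5/6) = [1/6, 5/18) <- contains code 13/54
  'a': [0/1 + 1/3*5/6, 0/1 + 1/3*1/1) = [5/18, 1/3)
  emit 'd', narrow to [1/6, 5/18)

Answer: 1/6 5/18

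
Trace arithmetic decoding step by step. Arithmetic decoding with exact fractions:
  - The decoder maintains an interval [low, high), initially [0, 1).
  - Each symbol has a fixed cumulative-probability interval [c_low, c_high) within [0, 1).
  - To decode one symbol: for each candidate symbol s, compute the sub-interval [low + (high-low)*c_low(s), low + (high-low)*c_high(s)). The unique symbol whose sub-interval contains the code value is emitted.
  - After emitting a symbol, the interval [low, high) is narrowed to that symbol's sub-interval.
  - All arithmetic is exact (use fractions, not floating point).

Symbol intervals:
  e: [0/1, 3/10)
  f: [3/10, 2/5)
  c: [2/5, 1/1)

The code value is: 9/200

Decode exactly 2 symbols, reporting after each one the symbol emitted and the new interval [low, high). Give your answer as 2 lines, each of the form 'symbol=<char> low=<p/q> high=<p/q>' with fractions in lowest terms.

Step 1: interval [0/1, 1/1), width = 1/1 - 0/1 = 1/1
  'e': [0/1 + 1/1*0/1, 0/1 + 1/1*3/10) = [0/1, 3/10) <- contains code 9/200
  'f': [0/1 + 1/1*3/10, 0/1 + 1/1*2/5) = [3/10, 2/5)
  'c': [0/1 + 1/1*2/5, 0/1 + 1/1*1/1) = [2/5, 1/1)
  emit 'e', narrow to [0/1, 3/10)
Step 2: interval [0/1, 3/10), width = 3/10 - 0/1 = 3/10
  'e': [0/1 + 3/10*0/1, 0/1 + 3/10*3/10) = [0/1, 9/100) <- contains code 9/200
  'f': [0/1 + 3/10*3/10, 0/1 + 3/10*2/5) = [9/100, 3/25)
  'c': [0/1 + 3/10*2/5, 0/1 + 3/10*1/1) = [3/25, 3/10)
  emit 'e', narrow to [0/1, 9/100)

Answer: symbol=e low=0/1 high=3/10
symbol=e low=0/1 high=9/100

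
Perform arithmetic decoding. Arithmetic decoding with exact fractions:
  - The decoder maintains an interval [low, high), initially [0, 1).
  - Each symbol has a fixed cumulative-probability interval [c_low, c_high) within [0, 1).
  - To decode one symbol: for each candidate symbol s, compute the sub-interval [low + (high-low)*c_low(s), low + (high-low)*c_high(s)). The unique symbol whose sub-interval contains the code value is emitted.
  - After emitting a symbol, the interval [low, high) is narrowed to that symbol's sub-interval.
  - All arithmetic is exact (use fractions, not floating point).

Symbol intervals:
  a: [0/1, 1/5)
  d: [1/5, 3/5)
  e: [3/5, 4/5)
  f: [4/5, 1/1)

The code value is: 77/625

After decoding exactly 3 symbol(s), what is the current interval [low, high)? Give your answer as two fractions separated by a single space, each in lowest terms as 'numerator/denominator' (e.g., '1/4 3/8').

Step 1: interval [0/1, 1/1), width = 1/1 - 0/1 = 1/1
  'a': [0/1 + 1/1*0/1, 0/1 + 1/1*1/5) = [0/1, 1/5) <- contains code 77/625
  'd': [0/1 + 1/1*1/5, 0/1 + 1/1*3/5) = [1/5, 3/5)
  'e': [0/1 + 1/1*3/5, 0/1 + 1/1*4/5) = [3/5, 4/5)
  'f': [0/1 + 1/1*4/5, 0/1 + 1/1*1/1) = [4/5, 1/1)
  emit 'a', narrow to [0/1, 1/5)
Step 2: interval [0/1, 1/5), width = 1/5 - 0/1 = 1/5
  'a': [0/1 + 1/5*0/1, 0/1 + 1/5*1/5) = [0/1, 1/25)
  'd': [0/1 + 1/5*1/5, 0/1 + 1/5*3/5) = [1/25, 3/25)
  'e': [0/1 + 1/5*3/5, 0/1 + 1/5*4/5) = [3/25, 4/25) <- contains code 77/625
  'f': [0/1 + 1/5*4/5, 0/1 + 1/5*1/1) = [4/25, 1/5)
  emit 'e', narrow to [3/25, 4/25)
Step 3: interval [3/25, 4/25), width = 4/25 - 3/25 = 1/25
  'a': [3/25 + 1/25*0/1, 3/25 + 1/25*1/5) = [3/25, 16/125) <- contains code 77/625
  'd': [3/25 + 1/25*1/5, 3/25 + 1/25*3/5) = [16/125, 18/125)
  'e': [3/25 + 1/25*3/5, 3/25 + 1/25*4/5) = [18/125, 19/125)
  'f': [3/25 + 1/25*4/5, 3/25 + 1/25*1/1) = [19/125, 4/25)
  emit 'a', narrow to [3/25, 16/125)

Answer: 3/25 16/125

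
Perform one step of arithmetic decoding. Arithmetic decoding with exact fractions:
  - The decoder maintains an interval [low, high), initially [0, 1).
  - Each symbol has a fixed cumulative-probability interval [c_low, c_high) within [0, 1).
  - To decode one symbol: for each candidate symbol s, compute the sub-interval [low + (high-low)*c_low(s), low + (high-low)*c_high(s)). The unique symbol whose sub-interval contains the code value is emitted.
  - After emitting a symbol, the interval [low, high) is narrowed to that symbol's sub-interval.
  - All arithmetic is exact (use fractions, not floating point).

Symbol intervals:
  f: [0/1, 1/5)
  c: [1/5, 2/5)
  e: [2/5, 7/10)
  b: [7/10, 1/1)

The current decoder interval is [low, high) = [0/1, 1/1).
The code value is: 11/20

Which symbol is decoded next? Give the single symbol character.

Answer: e

Derivation:
Interval width = high − low = 1/1 − 0/1 = 1/1
Scaled code = (code − low) / width = (11/20 − 0/1) / 1/1 = 11/20
  f: [0/1, 1/5) 
  c: [1/5, 2/5) 
  e: [2/5, 7/10) ← scaled code falls here ✓
  b: [7/10, 1/1) 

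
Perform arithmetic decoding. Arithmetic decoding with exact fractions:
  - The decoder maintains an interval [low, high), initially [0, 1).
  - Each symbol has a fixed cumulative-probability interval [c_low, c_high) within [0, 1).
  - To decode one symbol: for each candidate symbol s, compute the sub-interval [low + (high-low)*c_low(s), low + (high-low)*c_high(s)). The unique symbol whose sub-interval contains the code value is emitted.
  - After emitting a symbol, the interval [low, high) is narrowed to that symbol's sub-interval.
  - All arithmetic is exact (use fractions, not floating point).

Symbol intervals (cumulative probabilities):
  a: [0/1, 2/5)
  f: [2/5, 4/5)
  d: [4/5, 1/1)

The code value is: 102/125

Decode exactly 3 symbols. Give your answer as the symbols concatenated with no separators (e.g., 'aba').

Answer: daa

Derivation:
Step 1: interval [0/1, 1/1), width = 1/1 - 0/1 = 1/1
  'a': [0/1 + 1/1*0/1, 0/1 + 1/1*2/5) = [0/1, 2/5)
  'f': [0/1 + 1/1*2/5, 0/1 + 1/1*4/5) = [2/5, 4/5)
  'd': [0/1 + 1/1*4/5, 0/1 + 1/1*1/1) = [4/5, 1/1) <- contains code 102/125
  emit 'd', narrow to [4/5, 1/1)
Step 2: interval [4/5, 1/1), width = 1/1 - 4/5 = 1/5
  'a': [4/5 + 1/5*0/1, 4/5 + 1/5*2/5) = [4/5, 22/25) <- contains code 102/125
  'f': [4/5 + 1/5*2/5, 4/5 + 1/5*4/5) = [22/25, 24/25)
  'd': [4/5 + 1/5*4/5, 4/5 + 1/5*1/1) = [24/25, 1/1)
  emit 'a', narrow to [4/5, 22/25)
Step 3: interval [4/5, 22/25), width = 22/25 - 4/5 = 2/25
  'a': [4/5 + 2/25*0/1, 4/5 + 2/25*2/5) = [4/5, 104/125) <- contains code 102/125
  'f': [4/5 + 2/25*2/5, 4/5 + 2/25*4/5) = [104/125, 108/125)
  'd': [4/5 + 2/25*4/5, 4/5 + 2/25*1/1) = [108/125, 22/25)
  emit 'a', narrow to [4/5, 104/125)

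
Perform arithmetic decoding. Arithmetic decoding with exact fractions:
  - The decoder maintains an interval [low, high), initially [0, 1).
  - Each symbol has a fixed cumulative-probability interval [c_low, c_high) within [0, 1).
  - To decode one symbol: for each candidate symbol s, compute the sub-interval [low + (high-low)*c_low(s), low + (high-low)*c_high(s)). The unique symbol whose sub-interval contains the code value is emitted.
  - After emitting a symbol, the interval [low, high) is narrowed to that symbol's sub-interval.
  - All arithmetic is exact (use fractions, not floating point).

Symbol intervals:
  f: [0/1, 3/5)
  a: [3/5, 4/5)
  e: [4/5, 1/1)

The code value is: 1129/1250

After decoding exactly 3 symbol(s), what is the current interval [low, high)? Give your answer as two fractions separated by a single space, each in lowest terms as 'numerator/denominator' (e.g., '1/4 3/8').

Answer: 112/125 23/25

Derivation:
Step 1: interval [0/1, 1/1), width = 1/1 - 0/1 = 1/1
  'f': [0/1 + 1/1*0/1, 0/1 + 1/1*3/5) = [0/1, 3/5)
  'a': [0/1 + 1/1*3/5, 0/1 + 1/1*4/5) = [3/5, 4/5)
  'e': [0/1 + 1/1*4/5, 0/1 + 1/1*1/1) = [4/5, 1/1) <- contains code 1129/1250
  emit 'e', narrow to [4/5, 1/1)
Step 2: interval [4/5, 1/1), width = 1/1 - 4/5 = 1/5
  'f': [4/5 + 1/5*0/1, 4/5 + 1/5*3/5) = [4/5, 23/25) <- contains code 1129/1250
  'a': [4/5 + 1/5*3/5, 4/5 + 1/5*4/5) = [23/25, 24/25)
  'e': [4/5 + 1/5*4/5, 4/5 + 1/5*1/1) = [24/25, 1/1)
  emit 'f', narrow to [4/5, 23/25)
Step 3: interval [4/5, 23/25), width = 23/25 - 4/5 = 3/25
  'f': [4/5 + 3/25*0/1, 4/5 + 3/25*3/5) = [4/5, 109/125)
  'a': [4/5 + 3/25*3/5, 4/5 + 3/25*4/5) = [109/125, 112/125)
  'e': [4/5 + 3/25*4/5, 4/5 + 3/25*1/1) = [112/125, 23/25) <- contains code 1129/1250
  emit 'e', narrow to [112/125, 23/25)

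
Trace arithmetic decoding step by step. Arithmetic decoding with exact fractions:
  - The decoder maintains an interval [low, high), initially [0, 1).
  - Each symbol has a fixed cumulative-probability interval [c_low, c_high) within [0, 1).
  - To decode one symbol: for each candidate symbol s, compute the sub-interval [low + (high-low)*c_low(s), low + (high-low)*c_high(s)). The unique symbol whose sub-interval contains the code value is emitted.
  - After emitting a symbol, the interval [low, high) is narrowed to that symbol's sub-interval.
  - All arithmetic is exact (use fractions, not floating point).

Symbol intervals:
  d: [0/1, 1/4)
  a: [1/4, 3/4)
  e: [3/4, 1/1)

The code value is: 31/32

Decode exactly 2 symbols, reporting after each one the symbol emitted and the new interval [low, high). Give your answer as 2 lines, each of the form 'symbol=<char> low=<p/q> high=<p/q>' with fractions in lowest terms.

Step 1: interval [0/1, 1/1), width = 1/1 - 0/1 = 1/1
  'd': [0/1 + 1/1*0/1, 0/1 + 1/1*1/4) = [0/1, 1/4)
  'a': [0/1 + 1/1*1/4, 0/1 + 1/1*3/4) = [1/4, 3/4)
  'e': [0/1 + 1/1*3/4, 0/1 + 1/1*1/1) = [3/4, 1/1) <- contains code 31/32
  emit 'e', narrow to [3/4, 1/1)
Step 2: interval [3/4, 1/1), width = 1/1 - 3/4 = 1/4
  'd': [3/4 + 1/4*0/1, 3/4 + 1/4*1/4) = [3/4, 13/16)
  'a': [3/4 + 1/4*1/4, 3/4 + 1/4*3/4) = [13/16, 15/16)
  'e': [3/4 + 1/4*3/4, 3/4 + 1/4*1/1) = [15/16, 1/1) <- contains code 31/32
  emit 'e', narrow to [15/16, 1/1)

Answer: symbol=e low=3/4 high=1/1
symbol=e low=15/16 high=1/1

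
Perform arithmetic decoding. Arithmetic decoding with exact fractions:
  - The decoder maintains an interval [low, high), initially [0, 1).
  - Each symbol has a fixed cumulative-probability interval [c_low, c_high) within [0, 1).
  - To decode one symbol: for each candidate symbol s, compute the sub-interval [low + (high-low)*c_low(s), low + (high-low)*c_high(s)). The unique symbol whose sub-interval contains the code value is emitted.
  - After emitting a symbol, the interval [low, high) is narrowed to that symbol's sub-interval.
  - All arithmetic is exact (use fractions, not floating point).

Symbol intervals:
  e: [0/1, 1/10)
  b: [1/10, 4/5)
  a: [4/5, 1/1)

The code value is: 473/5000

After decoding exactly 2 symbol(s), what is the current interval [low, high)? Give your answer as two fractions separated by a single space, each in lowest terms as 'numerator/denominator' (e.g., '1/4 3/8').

Step 1: interval [0/1, 1/1), width = 1/1 - 0/1 = 1/1
  'e': [0/1 + 1/1*0/1, 0/1 + 1/1*1/10) = [0/1, 1/10) <- contains code 473/5000
  'b': [0/1 + 1/1*1/10, 0/1 + 1/1*4/5) = [1/10, 4/5)
  'a': [0/1 + 1/1*4/5, 0/1 + 1/1*1/1) = [4/5, 1/1)
  emit 'e', narrow to [0/1, 1/10)
Step 2: interval [0/1, 1/10), width = 1/10 - 0/1 = 1/10
  'e': [0/1 + 1/10*0/1, 0/1 + 1/10*1/10) = [0/1, 1/100)
  'b': [0/1 + 1/10*1/10, 0/1 + 1/10*4/5) = [1/100, 2/25)
  'a': [0/1 + 1/10*4/5, 0/1 + 1/10*1/1) = [2/25, 1/10) <- contains code 473/5000
  emit 'a', narrow to [2/25, 1/10)

Answer: 2/25 1/10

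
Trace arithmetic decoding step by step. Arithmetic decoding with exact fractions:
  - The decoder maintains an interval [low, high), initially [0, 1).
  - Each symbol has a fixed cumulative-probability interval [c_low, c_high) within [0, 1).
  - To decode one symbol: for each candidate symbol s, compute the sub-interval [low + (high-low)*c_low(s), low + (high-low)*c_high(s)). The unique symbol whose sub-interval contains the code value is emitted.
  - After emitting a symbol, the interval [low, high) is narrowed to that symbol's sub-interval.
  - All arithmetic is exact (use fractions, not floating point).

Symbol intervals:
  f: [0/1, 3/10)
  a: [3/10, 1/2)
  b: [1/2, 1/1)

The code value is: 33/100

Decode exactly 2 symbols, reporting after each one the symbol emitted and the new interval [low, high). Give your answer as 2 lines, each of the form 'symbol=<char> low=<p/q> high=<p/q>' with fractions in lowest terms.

Answer: symbol=a low=3/10 high=1/2
symbol=f low=3/10 high=9/25

Derivation:
Step 1: interval [0/1, 1/1), width = 1/1 - 0/1 = 1/1
  'f': [0/1 + 1/1*0/1, 0/1 + 1/1*3/10) = [0/1, 3/10)
  'a': [0/1 + 1/1*3/10, 0/1 + 1/1*1/2) = [3/10, 1/2) <- contains code 33/100
  'b': [0/1 + 1/1*1/2, 0/1 + 1/1*1/1) = [1/2, 1/1)
  emit 'a', narrow to [3/10, 1/2)
Step 2: interval [3/10, 1/2), width = 1/2 - 3/10 = 1/5
  'f': [3/10 + 1/5*0/1, 3/10 + 1/5*3/10) = [3/10, 9/25) <- contains code 33/100
  'a': [3/10 + 1/5*3/10, 3/10 + 1/5*1/2) = [9/25, 2/5)
  'b': [3/10 + 1/5*1/2, 3/10 + 1/5*1/1) = [2/5, 1/2)
  emit 'f', narrow to [3/10, 9/25)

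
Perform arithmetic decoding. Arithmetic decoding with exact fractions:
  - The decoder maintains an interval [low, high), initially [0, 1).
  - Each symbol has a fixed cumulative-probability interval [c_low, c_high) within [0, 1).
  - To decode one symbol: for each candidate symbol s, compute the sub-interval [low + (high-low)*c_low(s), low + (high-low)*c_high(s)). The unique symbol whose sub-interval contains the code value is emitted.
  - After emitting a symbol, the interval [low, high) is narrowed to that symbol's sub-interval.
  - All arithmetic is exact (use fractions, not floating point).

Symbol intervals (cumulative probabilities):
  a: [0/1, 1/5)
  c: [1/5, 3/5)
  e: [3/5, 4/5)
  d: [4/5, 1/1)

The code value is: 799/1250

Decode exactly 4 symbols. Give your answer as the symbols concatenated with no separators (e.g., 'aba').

Step 1: interval [0/1, 1/1), width = 1/1 - 0/1 = 1/1
  'a': [0/1 + 1/1*0/1, 0/1 + 1/1*1/5) = [0/1, 1/5)
  'c': [0/1 + 1/1*1/5, 0/1 + 1/1*3/5) = [1/5, 3/5)
  'e': [0/1 + 1/1*3/5, 0/1 + 1/1*4/5) = [3/5, 4/5) <- contains code 799/1250
  'd': [0/1 + 1/1*4/5, 0/1 + 1/1*1/1) = [4/5, 1/1)
  emit 'e', narrow to [3/5, 4/5)
Step 2: interval [3/5, 4/5), width = 4/5 - 3/5 = 1/5
  'a': [3/5 + 1/5*0/1, 3/5 + 1/5*1/5) = [3/5, 16/25) <- contains code 799/1250
  'c': [3/5 + 1/5*1/5, 3/5 + 1/5*3/5) = [16/25, 18/25)
  'e': [3/5 + 1/5*3/5, 3/5 + 1/5*4/5) = [18/25, 19/25)
  'd': [3/5 + 1/5*4/5, 3/5 + 1/5*1/1) = [19/25, 4/5)
  emit 'a', narrow to [3/5, 16/25)
Step 3: interval [3/5, 16/25), width = 16/25 - 3/5 = 1/25
  'a': [3/5 + 1/25*0/1, 3/5 + 1/25*1/5) = [3/5, 76/125)
  'c': [3/5 + 1/25*1/5, 3/5 + 1/25*3/5) = [76/125, 78/125)
  'e': [3/5 + 1/25*3/5, 3/5 + 1/25*4/5) = [78/125, 79/125)
  'd': [3/5 + 1/25*4/5, 3/5 + 1/25*1/1) = [79/125, 16/25) <- contains code 799/1250
  emit 'd', narrow to [79/125, 16/25)
Step 4: interval [79/125, 16/25), width = 16/25 - 79/125 = 1/125
  'a': [79/125 + 1/125*0/1, 79/125 + 1/125*1/5) = [79/125, 396/625)
  'c': [79/125 + 1/125*1/5, 79/125 + 1/125*3/5) = [396/625, 398/625)
  'e': [79/125 + 1/125*3/5, 79/125 + 1/125*4/5) = [398/625, 399/625)
  'd': [79/125 + 1/125*4/5, 79/125 + 1/125*1/1) = [399/625, 16/25) <- contains code 799/1250
  emit 'd', narrow to [399/625, 16/25)

Answer: eadd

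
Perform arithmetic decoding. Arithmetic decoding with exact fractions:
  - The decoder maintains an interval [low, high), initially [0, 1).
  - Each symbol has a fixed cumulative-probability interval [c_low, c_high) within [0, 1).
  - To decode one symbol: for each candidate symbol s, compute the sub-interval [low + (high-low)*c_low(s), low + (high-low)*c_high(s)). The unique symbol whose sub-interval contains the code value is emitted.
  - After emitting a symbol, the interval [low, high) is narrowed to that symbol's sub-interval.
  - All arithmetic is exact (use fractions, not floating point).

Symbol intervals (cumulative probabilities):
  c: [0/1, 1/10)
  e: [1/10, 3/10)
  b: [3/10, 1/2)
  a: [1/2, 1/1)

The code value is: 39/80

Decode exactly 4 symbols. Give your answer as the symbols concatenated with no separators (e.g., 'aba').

Answer: baaa

Derivation:
Step 1: interval [0/1, 1/1), width = 1/1 - 0/1 = 1/1
  'c': [0/1 + 1/1*0/1, 0/1 + 1/1*1/10) = [0/1, 1/10)
  'e': [0/1 + 1/1*1/10, 0/1 + 1/1*3/10) = [1/10, 3/10)
  'b': [0/1 + 1/1*3/10, 0/1 + 1/1*1/2) = [3/10, 1/2) <- contains code 39/80
  'a': [0/1 + 1/1*1/2, 0/1 + 1/1*1/1) = [1/2, 1/1)
  emit 'b', narrow to [3/10, 1/2)
Step 2: interval [3/10, 1/2), width = 1/2 - 3/10 = 1/5
  'c': [3/10 + 1/5*0/1, 3/10 + 1/5*1/10) = [3/10, 8/25)
  'e': [3/10 + 1/5*1/10, 3/10 + 1/5*3/10) = [8/25, 9/25)
  'b': [3/10 + 1/5*3/10, 3/10 + 1/5*1/2) = [9/25, 2/5)
  'a': [3/10 + 1/5*1/2, 3/10 + 1/5*1/1) = [2/5, 1/2) <- contains code 39/80
  emit 'a', narrow to [2/5, 1/2)
Step 3: interval [2/5, 1/2), width = 1/2 - 2/5 = 1/10
  'c': [2/5 + 1/10*0/1, 2/5 + 1/10*1/10) = [2/5, 41/100)
  'e': [2/5 + 1/10*1/10, 2/5 + 1/10*3/10) = [41/100, 43/100)
  'b': [2/5 + 1/10*3/10, 2/5 + 1/10*1/2) = [43/100, 9/20)
  'a': [2/5 + 1/10*1/2, 2/5 + 1/10*1/1) = [9/20, 1/2) <- contains code 39/80
  emit 'a', narrow to [9/20, 1/2)
Step 4: interval [9/20, 1/2), width = 1/2 - 9/20 = 1/20
  'c': [9/20 + 1/20*0/1, 9/20 + 1/20*1/10) = [9/20, 91/200)
  'e': [9/20 + 1/20*1/10, 9/20 + 1/20*3/10) = [91/200, 93/200)
  'b': [9/20 + 1/20*3/10, 9/20 + 1/20*1/2) = [93/200, 19/40)
  'a': [9/20 + 1/20*1/2, 9/20 + 1/20*1/1) = [19/40, 1/2) <- contains code 39/80
  emit 'a', narrow to [19/40, 1/2)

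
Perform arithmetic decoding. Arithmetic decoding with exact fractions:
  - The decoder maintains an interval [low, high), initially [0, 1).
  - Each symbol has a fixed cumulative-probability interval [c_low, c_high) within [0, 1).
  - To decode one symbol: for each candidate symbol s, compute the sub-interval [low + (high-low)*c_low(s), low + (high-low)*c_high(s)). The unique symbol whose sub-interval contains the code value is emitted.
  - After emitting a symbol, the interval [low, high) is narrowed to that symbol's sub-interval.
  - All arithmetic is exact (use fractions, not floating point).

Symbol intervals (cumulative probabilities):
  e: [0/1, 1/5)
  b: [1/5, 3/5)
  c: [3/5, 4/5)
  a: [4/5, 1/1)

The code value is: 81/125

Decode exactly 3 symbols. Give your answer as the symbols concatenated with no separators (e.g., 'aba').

Answer: cbe

Derivation:
Step 1: interval [0/1, 1/1), width = 1/1 - 0/1 = 1/1
  'e': [0/1 + 1/1*0/1, 0/1 + 1/1*1/5) = [0/1, 1/5)
  'b': [0/1 + 1/1*1/5, 0/1 + 1/1*3/5) = [1/5, 3/5)
  'c': [0/1 + 1/1*3/5, 0/1 + 1/1*4/5) = [3/5, 4/5) <- contains code 81/125
  'a': [0/1 + 1/1*4/5, 0/1 + 1/1*1/1) = [4/5, 1/1)
  emit 'c', narrow to [3/5, 4/5)
Step 2: interval [3/5, 4/5), width = 4/5 - 3/5 = 1/5
  'e': [3/5 + 1/5*0/1, 3/5 + 1/5*1/5) = [3/5, 16/25)
  'b': [3/5 + 1/5*1/5, 3/5 + 1/5*3/5) = [16/25, 18/25) <- contains code 81/125
  'c': [3/5 + 1/5*3/5, 3/5 + 1/5*4/5) = [18/25, 19/25)
  'a': [3/5 + 1/5*4/5, 3/5 + 1/5*1/1) = [19/25, 4/5)
  emit 'b', narrow to [16/25, 18/25)
Step 3: interval [16/25, 18/25), width = 18/25 - 16/25 = 2/25
  'e': [16/25 + 2/25*0/1, 16/25 + 2/25*1/5) = [16/25, 82/125) <- contains code 81/125
  'b': [16/25 + 2/25*1/5, 16/25 + 2/25*3/5) = [82/125, 86/125)
  'c': [16/25 + 2/25*3/5, 16/25 + 2/25*4/5) = [86/125, 88/125)
  'a': [16/25 + 2/25*4/5, 16/25 + 2/25*1/1) = [88/125, 18/25)
  emit 'e', narrow to [16/25, 82/125)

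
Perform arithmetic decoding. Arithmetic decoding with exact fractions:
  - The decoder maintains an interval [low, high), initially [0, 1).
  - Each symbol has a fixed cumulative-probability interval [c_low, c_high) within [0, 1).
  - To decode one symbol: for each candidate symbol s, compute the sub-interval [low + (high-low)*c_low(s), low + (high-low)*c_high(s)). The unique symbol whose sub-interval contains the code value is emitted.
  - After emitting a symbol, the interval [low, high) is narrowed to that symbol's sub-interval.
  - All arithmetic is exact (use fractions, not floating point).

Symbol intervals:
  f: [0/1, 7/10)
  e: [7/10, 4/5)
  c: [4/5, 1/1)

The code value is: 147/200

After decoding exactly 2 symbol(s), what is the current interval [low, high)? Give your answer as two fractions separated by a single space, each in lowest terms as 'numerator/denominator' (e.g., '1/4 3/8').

Answer: 7/10 77/100

Derivation:
Step 1: interval [0/1, 1/1), width = 1/1 - 0/1 = 1/1
  'f': [0/1 + 1/1*0/1, 0/1 + 1/1*7/10) = [0/1, 7/10)
  'e': [0/1 + 1/1*7/10, 0/1 + 1/1*4/5) = [7/10, 4/5) <- contains code 147/200
  'c': [0/1 + 1/1*4/5, 0/1 + 1/1*1/1) = [4/5, 1/1)
  emit 'e', narrow to [7/10, 4/5)
Step 2: interval [7/10, 4/5), width = 4/5 - 7/10 = 1/10
  'f': [7/10 + 1/10*0/1, 7/10 + 1/10*7/10) = [7/10, 77/100) <- contains code 147/200
  'e': [7/10 + 1/10*7/10, 7/10 + 1/10*4/5) = [77/100, 39/50)
  'c': [7/10 + 1/10*4/5, 7/10 + 1/10*1/1) = [39/50, 4/5)
  emit 'f', narrow to [7/10, 77/100)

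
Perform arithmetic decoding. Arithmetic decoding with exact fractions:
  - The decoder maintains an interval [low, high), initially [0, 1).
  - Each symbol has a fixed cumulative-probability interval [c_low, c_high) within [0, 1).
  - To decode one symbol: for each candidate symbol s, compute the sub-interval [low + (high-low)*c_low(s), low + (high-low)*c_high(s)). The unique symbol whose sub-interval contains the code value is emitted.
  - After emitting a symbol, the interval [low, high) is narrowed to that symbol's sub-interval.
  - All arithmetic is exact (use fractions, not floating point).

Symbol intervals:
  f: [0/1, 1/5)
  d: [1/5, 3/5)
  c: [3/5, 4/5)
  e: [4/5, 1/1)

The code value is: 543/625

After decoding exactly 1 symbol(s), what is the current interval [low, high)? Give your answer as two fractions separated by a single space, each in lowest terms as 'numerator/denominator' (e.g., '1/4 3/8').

Step 1: interval [0/1, 1/1), width = 1/1 - 0/1 = 1/1
  'f': [0/1 + 1/1*0/1, 0/1 + 1/1*1/5) = [0/1, 1/5)
  'd': [0/1 + 1/1*1/5, 0/1 + 1/1*3/5) = [1/5, 3/5)
  'c': [0/1 + 1/1*3/5, 0/1 + 1/1*4/5) = [3/5, 4/5)
  'e': [0/1 + 1/1*4/5, 0/1 + 1/1*1/1) = [4/5, 1/1) <- contains code 543/625
  emit 'e', narrow to [4/5, 1/1)

Answer: 4/5 1/1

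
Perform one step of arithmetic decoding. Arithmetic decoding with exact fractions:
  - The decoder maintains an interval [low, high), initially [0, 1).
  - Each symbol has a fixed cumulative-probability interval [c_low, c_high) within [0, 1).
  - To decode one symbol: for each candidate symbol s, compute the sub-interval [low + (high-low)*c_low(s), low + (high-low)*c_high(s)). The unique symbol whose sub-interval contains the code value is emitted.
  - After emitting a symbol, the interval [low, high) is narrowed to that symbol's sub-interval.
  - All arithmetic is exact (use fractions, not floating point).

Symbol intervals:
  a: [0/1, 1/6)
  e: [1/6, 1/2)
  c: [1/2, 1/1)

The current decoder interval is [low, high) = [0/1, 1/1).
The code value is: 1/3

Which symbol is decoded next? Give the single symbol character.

Answer: e

Derivation:
Interval width = high − low = 1/1 − 0/1 = 1/1
Scaled code = (code − low) / width = (1/3 − 0/1) / 1/1 = 1/3
  a: [0/1, 1/6) 
  e: [1/6, 1/2) ← scaled code falls here ✓
  c: [1/2, 1/1) 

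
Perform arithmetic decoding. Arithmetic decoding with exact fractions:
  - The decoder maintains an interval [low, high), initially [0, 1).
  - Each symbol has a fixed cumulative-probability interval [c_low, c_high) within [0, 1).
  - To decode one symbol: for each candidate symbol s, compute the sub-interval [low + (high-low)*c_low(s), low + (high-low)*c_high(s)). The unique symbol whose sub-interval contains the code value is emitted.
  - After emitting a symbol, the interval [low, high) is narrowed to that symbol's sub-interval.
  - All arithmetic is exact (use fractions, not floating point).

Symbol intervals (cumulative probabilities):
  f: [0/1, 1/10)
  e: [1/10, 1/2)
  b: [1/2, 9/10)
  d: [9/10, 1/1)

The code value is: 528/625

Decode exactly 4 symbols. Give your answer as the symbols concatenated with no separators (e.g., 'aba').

Step 1: interval [0/1, 1/1), width = 1/1 - 0/1 = 1/1
  'f': [0/1 + 1/1*0/1, 0/1 + 1/1*1/10) = [0/1, 1/10)
  'e': [0/1 + 1/1*1/10, 0/1 + 1/1*1/2) = [1/10, 1/2)
  'b': [0/1 + 1/1*1/2, 0/1 + 1/1*9/10) = [1/2, 9/10) <- contains code 528/625
  'd': [0/1 + 1/1*9/10, 0/1 + 1/1*1/1) = [9/10, 1/1)
  emit 'b', narrow to [1/2, 9/10)
Step 2: interval [1/2, 9/10), width = 9/10 - 1/2 = 2/5
  'f': [1/2 + 2/5*0/1, 1/2 + 2/5*1/10) = [1/2, 27/50)
  'e': [1/2 + 2/5*1/10, 1/2 + 2/5*1/2) = [27/50, 7/10)
  'b': [1/2 + 2/5*1/2, 1/2 + 2/5*9/10) = [7/10, 43/50) <- contains code 528/625
  'd': [1/2 + 2/5*9/10, 1/2 + 2/5*1/1) = [43/50, 9/10)
  emit 'b', narrow to [7/10, 43/50)
Step 3: interval [7/10, 43/50), width = 43/50 - 7/10 = 4/25
  'f': [7/10 + 4/25*0/1, 7/10 + 4/25*1/10) = [7/10, 179/250)
  'e': [7/10 + 4/25*1/10, 7/10 + 4/25*1/2) = [179/250, 39/50)
  'b': [7/10 + 4/25*1/2, 7/10 + 4/25*9/10) = [39/50, 211/250)
  'd': [7/10 + 4/25*9/10, 7/10 + 4/25*1/1) = [211/250, 43/50) <- contains code 528/625
  emit 'd', narrow to [211/250, 43/50)
Step 4: interval [211/250, 43/50), width = 43/50 - 211/250 = 2/125
  'f': [211/250 + 2/125*0/1, 211/250 + 2/125*1/10) = [211/250, 1057/1250) <- contains code 528/625
  'e': [211/250 + 2/125*1/10, 211/250 + 2/125*1/2) = [1057/1250, 213/250)
  'b': [211/250 + 2/125*1/2, 211/250 + 2/125*9/10) = [213/250, 1073/1250)
  'd': [211/250 + 2/125*9/10, 211/250 + 2/125*1/1) = [1073/1250, 43/50)
  emit 'f', narrow to [211/250, 1057/1250)

Answer: bbdf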